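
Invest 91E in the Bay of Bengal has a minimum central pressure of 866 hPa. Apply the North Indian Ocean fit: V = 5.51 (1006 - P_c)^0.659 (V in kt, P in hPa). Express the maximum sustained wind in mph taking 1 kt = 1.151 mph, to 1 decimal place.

164.6 mph

ΔP = 1006 − 866 = 140 hPa.
V ≈ 5.51 × 140^0.659 = 5.51 × 25.960 ≈ 143.038 kt.
143.038 × 1.151 ≈ 164.64 mph → 164.6 mph.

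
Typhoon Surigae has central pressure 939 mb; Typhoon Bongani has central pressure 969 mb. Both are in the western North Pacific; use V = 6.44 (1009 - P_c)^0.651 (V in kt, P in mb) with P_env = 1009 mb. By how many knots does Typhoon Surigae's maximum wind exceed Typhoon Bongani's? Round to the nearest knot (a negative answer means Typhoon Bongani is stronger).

Typhoon Surigae: ΔP = 70; V ≈ 6.44 × 70^0.651 ≈ 102.34 kt.
Typhoon Bongani: ΔP = 40; V ≈ 6.44 × 40^0.651 ≈ 71.09 kt.
Difference ≈ 102.34 − 71.09 = 31.25 → 31 kt.

31 kt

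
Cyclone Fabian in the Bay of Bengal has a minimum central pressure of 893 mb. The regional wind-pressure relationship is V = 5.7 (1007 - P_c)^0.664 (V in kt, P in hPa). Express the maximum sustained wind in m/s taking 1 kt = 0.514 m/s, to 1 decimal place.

ΔP = 1007 − 893 = 114 mb.
V ≈ 5.7 × 114^0.664 = 5.7 × 23.216 ≈ 132.330 kt.
132.330 × 0.514 ≈ 68.02 m/s → 68.0 m/s.

68.0 m/s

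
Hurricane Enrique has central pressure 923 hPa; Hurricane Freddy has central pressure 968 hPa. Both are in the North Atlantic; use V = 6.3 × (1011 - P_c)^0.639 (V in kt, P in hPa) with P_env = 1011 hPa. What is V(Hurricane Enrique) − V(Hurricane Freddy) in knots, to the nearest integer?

Hurricane Enrique: ΔP = 88; V ≈ 6.3 × 88^0.639 ≈ 110.12 kt.
Hurricane Freddy: ΔP = 43; V ≈ 6.3 × 43^0.639 ≈ 69.68 kt.
Difference ≈ 110.12 − 69.68 = 40.44 → 40 kt.

40 kt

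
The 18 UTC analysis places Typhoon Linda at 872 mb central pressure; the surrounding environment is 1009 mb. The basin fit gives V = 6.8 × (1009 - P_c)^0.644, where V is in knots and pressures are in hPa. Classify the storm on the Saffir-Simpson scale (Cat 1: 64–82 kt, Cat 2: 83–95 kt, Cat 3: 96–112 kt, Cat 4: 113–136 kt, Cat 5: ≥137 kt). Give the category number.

ΔP = 1009 − 872 = 137 mb.
V ≈ 6.8 × 137^0.644 = 6.8 × 23.77 ≈ 162 kt.
162 kt falls in the Category 5 band.

5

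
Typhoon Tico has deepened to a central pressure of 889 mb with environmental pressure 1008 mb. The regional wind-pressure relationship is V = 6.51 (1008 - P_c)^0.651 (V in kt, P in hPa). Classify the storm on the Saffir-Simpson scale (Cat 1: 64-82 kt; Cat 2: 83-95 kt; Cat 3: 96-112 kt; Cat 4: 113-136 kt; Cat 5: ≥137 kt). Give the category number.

ΔP = 1008 − 889 = 119 mb.
V ≈ 6.51 × 119^0.651 = 6.51 × 22.45 ≈ 146 kt.
146 kt falls in the Category 5 band.

5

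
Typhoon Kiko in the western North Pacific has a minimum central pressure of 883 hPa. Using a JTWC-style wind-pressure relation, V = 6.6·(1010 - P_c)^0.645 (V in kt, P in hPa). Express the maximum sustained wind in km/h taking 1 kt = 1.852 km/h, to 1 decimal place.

ΔP = 1010 − 883 = 127 hPa.
V ≈ 6.6 × 127^0.645 = 6.6 × 22.749 ≈ 150.140 kt.
150.140 × 1.852 ≈ 278.06 km/h → 278.1 km/h.

278.1 km/h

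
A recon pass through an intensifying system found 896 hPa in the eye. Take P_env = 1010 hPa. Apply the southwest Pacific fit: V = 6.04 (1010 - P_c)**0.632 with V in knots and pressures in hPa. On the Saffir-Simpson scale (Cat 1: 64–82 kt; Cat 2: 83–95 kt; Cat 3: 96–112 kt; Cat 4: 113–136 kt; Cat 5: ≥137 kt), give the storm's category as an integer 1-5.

ΔP = 1010 − 896 = 114 hPa.
V ≈ 6.04 × 114^0.632 = 6.04 × 19.95 ≈ 121 kt.
121 kt falls in the Category 4 band.

4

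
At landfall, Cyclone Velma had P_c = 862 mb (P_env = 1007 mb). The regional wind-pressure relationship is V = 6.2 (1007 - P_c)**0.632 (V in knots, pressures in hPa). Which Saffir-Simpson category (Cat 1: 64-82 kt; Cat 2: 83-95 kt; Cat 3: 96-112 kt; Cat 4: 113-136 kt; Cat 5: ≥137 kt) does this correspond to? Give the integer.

ΔP = 1007 − 862 = 145 mb.
V ≈ 6.2 × 145^0.632 = 6.2 × 23.23 ≈ 144 kt.
144 kt falls in the Category 5 band.

5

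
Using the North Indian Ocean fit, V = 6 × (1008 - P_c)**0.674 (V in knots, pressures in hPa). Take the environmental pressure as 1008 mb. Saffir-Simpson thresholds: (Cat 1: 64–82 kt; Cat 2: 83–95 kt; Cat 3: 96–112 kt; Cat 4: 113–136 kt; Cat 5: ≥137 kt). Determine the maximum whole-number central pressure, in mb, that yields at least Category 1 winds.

974 mb

Category 1 begins at V = 64 kt.
Required ΔP = (64/6)^(1/0.674) = 10.667^1.484 ≈ 33.52 mb.
P_c ≤ 1008 − 33.52 = 974.48, so the highest integer P_c is 974 mb.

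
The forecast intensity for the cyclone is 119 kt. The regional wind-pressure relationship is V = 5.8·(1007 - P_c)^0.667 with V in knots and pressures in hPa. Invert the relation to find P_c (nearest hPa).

914 hPa

ΔP = (V / 5.8)^(1/0.667) = (119/5.8)^1.499.
119/5.8 = 20.517; 20.517^1.499 ≈ 92.72 hPa.
P_c = 1007 − 92.72 = 914.28 ≈ 914 hPa.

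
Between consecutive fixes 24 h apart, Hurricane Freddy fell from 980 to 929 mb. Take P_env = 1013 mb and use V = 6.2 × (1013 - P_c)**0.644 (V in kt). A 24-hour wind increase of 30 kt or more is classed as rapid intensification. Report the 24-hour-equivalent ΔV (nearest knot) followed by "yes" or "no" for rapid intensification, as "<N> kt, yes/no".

V₁: ΔP = 33, V ≈ 6.2 × 33^0.644 ≈ 58.93 kt.
V₂: ΔP = 84, V ≈ 6.2 × 84^0.644 ≈ 107.55 kt.
ΔV over 24 h = 48.62 kt → 24 h equivalent = 48.62 × 24/24 ≈ 48.62 kt.
49 kt ≥ 30 kt ⇒ rapid intensification.

49 kt, yes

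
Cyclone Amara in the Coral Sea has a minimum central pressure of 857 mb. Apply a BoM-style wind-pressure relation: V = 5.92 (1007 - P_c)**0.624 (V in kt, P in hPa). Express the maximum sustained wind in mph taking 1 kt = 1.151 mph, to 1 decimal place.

155.3 mph

ΔP = 1007 − 857 = 150 mb.
V ≈ 5.92 × 150^0.624 = 5.92 × 22.797 ≈ 134.959 kt.
134.959 × 1.151 ≈ 155.34 mph → 155.3 mph.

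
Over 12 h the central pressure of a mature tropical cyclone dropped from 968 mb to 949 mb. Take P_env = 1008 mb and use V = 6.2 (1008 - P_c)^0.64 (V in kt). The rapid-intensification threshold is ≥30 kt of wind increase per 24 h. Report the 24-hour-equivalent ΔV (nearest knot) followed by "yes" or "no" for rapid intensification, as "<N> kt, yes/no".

V₁: ΔP = 40, V ≈ 6.2 × 40^0.64 ≈ 65.72 kt.
V₂: ΔP = 59, V ≈ 6.2 × 59^0.64 ≈ 84.28 kt.
ΔV over 12 h = 18.56 kt → 24 h equivalent = 18.56 × 24/12 ≈ 37.12 kt.
37 kt ≥ 30 kt ⇒ rapid intensification.

37 kt, yes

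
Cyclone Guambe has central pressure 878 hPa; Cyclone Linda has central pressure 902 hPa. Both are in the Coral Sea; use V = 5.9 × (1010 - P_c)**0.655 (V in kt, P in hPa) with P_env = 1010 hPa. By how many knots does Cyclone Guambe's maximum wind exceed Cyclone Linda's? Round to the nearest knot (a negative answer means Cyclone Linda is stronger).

Cyclone Guambe: ΔP = 132; V ≈ 5.9 × 132^0.655 ≈ 144.49 kt.
Cyclone Linda: ΔP = 108; V ≈ 5.9 × 108^0.655 ≈ 126.69 kt.
Difference ≈ 144.49 − 126.69 = 17.80 → 18 kt.

18 kt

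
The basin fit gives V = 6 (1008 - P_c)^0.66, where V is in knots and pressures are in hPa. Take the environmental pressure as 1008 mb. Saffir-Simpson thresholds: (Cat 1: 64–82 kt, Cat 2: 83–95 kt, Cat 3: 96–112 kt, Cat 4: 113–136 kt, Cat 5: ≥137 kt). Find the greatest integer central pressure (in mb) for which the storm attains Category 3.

Category 3 begins at V = 96 kt.
Required ΔP = (96/6)^(1/0.66) = 16.000^1.515 ≈ 66.75 mb.
P_c ≤ 1008 − 66.75 = 941.25, so the highest integer P_c is 941 mb.

941 mb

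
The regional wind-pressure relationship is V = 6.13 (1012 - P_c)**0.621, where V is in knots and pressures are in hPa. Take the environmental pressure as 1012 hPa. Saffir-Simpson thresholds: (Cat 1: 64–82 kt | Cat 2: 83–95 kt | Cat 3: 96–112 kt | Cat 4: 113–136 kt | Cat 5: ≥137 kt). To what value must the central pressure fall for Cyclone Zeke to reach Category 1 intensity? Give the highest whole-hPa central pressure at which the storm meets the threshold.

Category 1 begins at V = 64 kt.
Required ΔP = (64/6.13)^(1/0.621) = 10.440^1.610 ≈ 43.70 hPa.
P_c ≤ 1012 − 43.70 = 968.30, so the highest integer P_c is 968 hPa.

968 hPa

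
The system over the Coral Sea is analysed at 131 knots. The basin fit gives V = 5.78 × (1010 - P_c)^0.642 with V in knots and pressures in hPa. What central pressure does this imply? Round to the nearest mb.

ΔP = (V / 5.78)^(1/0.642) = (131/5.78)^1.558.
131/5.78 = 22.664; 22.664^1.558 ≈ 129.16 mb.
P_c = 1010 − 129.16 = 880.84 ≈ 881 mb.

881 mb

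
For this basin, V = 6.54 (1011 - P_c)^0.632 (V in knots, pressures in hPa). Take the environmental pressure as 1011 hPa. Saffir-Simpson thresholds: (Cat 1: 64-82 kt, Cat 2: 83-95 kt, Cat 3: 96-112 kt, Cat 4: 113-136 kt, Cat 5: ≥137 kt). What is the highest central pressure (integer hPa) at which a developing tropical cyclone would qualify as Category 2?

Category 2 begins at V = 83 kt.
Required ΔP = (83/6.54)^(1/0.632) = 12.691^1.582 ≈ 55.72 hPa.
P_c ≤ 1011 − 55.72 = 955.28, so the highest integer P_c is 955 hPa.

955 hPa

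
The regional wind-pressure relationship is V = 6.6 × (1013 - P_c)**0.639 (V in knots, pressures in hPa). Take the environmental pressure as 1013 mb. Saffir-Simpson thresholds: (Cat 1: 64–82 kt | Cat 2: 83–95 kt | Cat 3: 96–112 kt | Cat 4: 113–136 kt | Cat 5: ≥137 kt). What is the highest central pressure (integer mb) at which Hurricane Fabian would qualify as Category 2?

960 mb

Category 2 begins at V = 83 kt.
Required ΔP = (83/6.6)^(1/0.639) = 12.576^1.565 ≈ 52.57 mb.
P_c ≤ 1013 − 52.57 = 960.43, so the highest integer P_c is 960 mb.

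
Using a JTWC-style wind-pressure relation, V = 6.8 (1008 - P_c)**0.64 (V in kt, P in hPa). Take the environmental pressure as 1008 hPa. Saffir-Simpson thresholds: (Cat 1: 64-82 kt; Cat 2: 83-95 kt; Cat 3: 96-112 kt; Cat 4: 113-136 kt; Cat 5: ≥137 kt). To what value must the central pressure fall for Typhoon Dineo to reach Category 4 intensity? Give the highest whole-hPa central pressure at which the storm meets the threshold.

927 hPa

Category 4 begins at V = 113 kt.
Required ΔP = (113/6.8)^(1/0.64) = 16.618^1.562 ≈ 80.75 hPa.
P_c ≤ 1008 − 80.75 = 927.25, so the highest integer P_c is 927 hPa.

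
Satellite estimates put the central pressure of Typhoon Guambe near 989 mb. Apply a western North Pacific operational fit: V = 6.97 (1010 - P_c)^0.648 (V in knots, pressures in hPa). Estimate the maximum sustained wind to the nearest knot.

ΔP = 1010 − 989 = 21 mb.
21^0.648 ≈ 7.191.
V ≈ 6.97 × 7.191 ≈ 50.1 kt.

50 kt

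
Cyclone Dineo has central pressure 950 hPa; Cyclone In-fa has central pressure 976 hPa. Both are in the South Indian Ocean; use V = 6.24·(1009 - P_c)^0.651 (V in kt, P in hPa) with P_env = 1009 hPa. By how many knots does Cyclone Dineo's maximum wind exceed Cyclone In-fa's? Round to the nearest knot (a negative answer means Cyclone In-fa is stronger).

28 kt

Cyclone Dineo: ΔP = 59; V ≈ 6.24 × 59^0.651 ≈ 88.72 kt.
Cyclone In-fa: ΔP = 33; V ≈ 6.24 × 33^0.651 ≈ 60.78 kt.
Difference ≈ 88.72 − 60.78 = 27.94 → 28 kt.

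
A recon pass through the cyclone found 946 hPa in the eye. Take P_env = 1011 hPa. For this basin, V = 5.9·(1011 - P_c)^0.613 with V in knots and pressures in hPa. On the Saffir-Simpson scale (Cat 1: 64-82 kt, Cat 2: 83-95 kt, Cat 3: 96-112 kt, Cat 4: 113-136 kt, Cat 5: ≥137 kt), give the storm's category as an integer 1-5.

1

ΔP = 1011 − 946 = 65 hPa.
V ≈ 5.9 × 65^0.613 = 5.9 × 12.92 ≈ 76 kt.
76 kt falls in the Category 1 band.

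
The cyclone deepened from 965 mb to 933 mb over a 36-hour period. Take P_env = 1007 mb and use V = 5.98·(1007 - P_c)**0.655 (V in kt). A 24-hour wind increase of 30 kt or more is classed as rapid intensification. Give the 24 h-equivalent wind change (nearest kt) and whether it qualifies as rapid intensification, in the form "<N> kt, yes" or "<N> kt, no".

21 kt, no

V₁: ΔP = 42, V ≈ 5.98 × 42^0.655 ≈ 69.17 kt.
V₂: ΔP = 74, V ≈ 5.98 × 74^0.655 ≈ 100.24 kt.
ΔV over 36 h = 31.07 kt → 24 h equivalent = 31.07 × 24/36 ≈ 20.71 kt.
21 kt < 30 kt ⇒ not rapid intensification.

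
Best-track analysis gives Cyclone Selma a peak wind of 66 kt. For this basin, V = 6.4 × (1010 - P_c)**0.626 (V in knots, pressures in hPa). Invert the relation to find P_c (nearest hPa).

968 hPa

ΔP = (V / 6.4)^(1/0.626) = (66/6.4)^1.597.
66/6.4 = 10.312; 10.312^1.597 ≈ 41.57 hPa.
P_c = 1010 − 41.57 = 968.43 ≈ 968 hPa.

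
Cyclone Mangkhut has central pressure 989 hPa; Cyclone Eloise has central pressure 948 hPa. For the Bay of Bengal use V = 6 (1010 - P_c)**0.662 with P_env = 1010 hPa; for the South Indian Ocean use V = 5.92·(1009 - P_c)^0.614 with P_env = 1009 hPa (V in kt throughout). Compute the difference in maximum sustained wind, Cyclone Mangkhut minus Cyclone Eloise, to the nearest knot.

-29 kt

Cyclone Mangkhut: ΔP = 21; V ≈ 6 × 21^0.662 ≈ 45.03 kt.
Cyclone Eloise: ΔP = 61; V ≈ 5.92 × 61^0.614 ≈ 73.88 kt.
Difference ≈ 45.03 − 73.88 = -28.85 → -29 kt.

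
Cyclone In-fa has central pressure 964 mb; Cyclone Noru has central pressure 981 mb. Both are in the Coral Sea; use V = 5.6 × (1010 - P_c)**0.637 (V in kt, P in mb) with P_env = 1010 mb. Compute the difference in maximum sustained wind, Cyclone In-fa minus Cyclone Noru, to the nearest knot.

Cyclone In-fa: ΔP = 46; V ≈ 5.6 × 46^0.637 ≈ 64.17 kt.
Cyclone Noru: ΔP = 29; V ≈ 5.6 × 29^0.637 ≈ 47.83 kt.
Difference ≈ 64.17 − 47.83 = 16.34 → 16 kt.

16 kt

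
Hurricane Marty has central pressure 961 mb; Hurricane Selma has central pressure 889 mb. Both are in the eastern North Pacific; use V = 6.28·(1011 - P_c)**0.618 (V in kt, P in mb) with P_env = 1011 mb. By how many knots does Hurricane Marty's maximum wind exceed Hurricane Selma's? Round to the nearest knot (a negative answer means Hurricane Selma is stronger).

-52 kt

Hurricane Marty: ΔP = 50; V ≈ 6.28 × 50^0.618 ≈ 70.46 kt.
Hurricane Selma: ΔP = 122; V ≈ 6.28 × 122^0.618 ≈ 122.27 kt.
Difference ≈ 70.46 − 122.27 = -51.81 → -52 kt.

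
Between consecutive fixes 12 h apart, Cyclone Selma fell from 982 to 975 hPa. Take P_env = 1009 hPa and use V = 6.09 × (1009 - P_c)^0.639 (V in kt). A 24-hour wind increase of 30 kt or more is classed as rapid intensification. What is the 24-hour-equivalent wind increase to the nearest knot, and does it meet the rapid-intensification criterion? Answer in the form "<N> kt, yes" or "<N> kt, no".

16 kt, no

V₁: ΔP = 27, V ≈ 6.09 × 27^0.639 ≈ 50.03 kt.
V₂: ΔP = 34, V ≈ 6.09 × 34^0.639 ≈ 57.97 kt.
ΔV over 12 h = 7.94 kt → 24 h equivalent = 7.94 × 24/12 ≈ 15.88 kt.
16 kt < 30 kt ⇒ not rapid intensification.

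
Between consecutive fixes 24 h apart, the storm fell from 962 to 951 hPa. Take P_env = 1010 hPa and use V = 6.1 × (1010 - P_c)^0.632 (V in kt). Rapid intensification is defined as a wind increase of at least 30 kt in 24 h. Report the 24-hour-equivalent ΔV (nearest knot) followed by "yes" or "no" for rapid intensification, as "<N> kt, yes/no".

V₁: ΔP = 48, V ≈ 6.1 × 48^0.632 ≈ 70.45 kt.
V₂: ΔP = 59, V ≈ 6.1 × 59^0.632 ≈ 80.26 kt.
ΔV over 24 h = 9.81 kt → 24 h equivalent = 9.81 × 24/24 ≈ 9.81 kt.
10 kt < 30 kt ⇒ not rapid intensification.

10 kt, no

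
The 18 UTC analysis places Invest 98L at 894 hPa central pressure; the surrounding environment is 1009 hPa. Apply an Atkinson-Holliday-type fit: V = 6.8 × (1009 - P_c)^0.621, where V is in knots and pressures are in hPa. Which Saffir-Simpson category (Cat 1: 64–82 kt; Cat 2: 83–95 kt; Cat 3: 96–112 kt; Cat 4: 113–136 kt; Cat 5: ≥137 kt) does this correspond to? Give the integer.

ΔP = 1009 − 894 = 115 hPa.
V ≈ 6.8 × 115^0.621 = 6.8 × 19.04 ≈ 129 kt.
129 kt falls in the Category 4 band.

4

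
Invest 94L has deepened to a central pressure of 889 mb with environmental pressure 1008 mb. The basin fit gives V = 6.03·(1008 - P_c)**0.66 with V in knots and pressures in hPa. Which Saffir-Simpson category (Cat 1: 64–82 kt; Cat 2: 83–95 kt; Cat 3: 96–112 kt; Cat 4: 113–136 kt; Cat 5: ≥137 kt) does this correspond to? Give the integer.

ΔP = 1008 − 889 = 119 mb.
V ≈ 6.03 × 119^0.66 = 6.03 × 23.43 ≈ 141 kt.
141 kt falls in the Category 5 band.

5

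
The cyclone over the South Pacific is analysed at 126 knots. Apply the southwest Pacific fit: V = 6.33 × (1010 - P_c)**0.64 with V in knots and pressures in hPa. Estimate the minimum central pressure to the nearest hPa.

ΔP = (V / 6.33)^(1/0.64) = (126/6.33)^1.562.
126/6.33 = 19.905; 19.905^1.562 ≈ 107.06 hPa.
P_c = 1010 − 107.06 = 902.94 ≈ 903 hPa.

903 hPa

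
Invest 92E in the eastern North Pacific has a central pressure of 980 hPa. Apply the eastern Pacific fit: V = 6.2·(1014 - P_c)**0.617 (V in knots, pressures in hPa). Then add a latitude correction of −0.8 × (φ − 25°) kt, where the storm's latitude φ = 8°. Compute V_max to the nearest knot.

68 kt

ΔP = 1014 − 980 = 34 hPa.
34^0.617 ≈ 8.809.
V ≈ 6.2 × 8.809 ≈ 54.6 kt.
Latitude correction: −0.8 × (8 − 25) = 13.6 kt.
Corrected V ≈ 68.2 kt → 68 kt.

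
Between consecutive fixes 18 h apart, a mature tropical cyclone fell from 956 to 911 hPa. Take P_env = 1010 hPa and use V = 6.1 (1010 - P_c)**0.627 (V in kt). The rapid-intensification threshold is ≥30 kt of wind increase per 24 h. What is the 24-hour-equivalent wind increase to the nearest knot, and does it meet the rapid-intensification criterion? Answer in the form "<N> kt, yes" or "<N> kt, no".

46 kt, yes

V₁: ΔP = 54, V ≈ 6.1 × 54^0.627 ≈ 74.39 kt.
V₂: ΔP = 99, V ≈ 6.1 × 99^0.627 ≈ 108.79 kt.
ΔV over 18 h = 34.40 kt → 24 h equivalent = 34.40 × 24/18 ≈ 45.87 kt.
46 kt ≥ 30 kt ⇒ rapid intensification.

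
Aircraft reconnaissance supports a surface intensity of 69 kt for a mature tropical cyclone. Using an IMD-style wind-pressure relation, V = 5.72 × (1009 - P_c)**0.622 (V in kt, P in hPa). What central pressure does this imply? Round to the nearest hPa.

954 hPa

ΔP = (V / 5.72)^(1/0.622) = (69/5.72)^1.608.
69/5.72 = 12.063; 12.063^1.608 ≈ 54.79 hPa.
P_c = 1009 − 54.79 = 954.21 ≈ 954 hPa.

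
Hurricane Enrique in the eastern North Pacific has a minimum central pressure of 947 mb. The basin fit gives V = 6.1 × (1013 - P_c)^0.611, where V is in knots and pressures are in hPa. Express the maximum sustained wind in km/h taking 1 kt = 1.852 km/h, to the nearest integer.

146 km/h

ΔP = 1013 − 947 = 66 mb.
V ≈ 6.1 × 66^0.611 = 6.1 × 12.934 ≈ 78.899 kt.
78.899 × 1.852 ≈ 146.12 km/h → 146 km/h.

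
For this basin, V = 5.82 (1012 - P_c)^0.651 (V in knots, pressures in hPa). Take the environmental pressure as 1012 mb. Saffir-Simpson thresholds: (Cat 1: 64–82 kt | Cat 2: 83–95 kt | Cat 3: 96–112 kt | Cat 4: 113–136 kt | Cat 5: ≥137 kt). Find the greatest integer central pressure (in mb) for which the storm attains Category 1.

Category 1 begins at V = 64 kt.
Required ΔP = (64/5.82)^(1/0.651) = 10.997^1.536 ≈ 39.76 mb.
P_c ≤ 1012 − 39.76 = 972.24, so the highest integer P_c is 972 mb.

972 mb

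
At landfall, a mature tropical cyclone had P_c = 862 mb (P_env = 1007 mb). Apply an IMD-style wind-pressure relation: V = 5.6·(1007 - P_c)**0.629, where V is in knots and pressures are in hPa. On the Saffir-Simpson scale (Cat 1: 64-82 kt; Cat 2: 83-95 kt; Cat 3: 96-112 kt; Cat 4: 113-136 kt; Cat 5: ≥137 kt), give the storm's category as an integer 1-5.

4

ΔP = 1007 − 862 = 145 mb.
V ≈ 5.6 × 145^0.629 = 5.6 × 22.88 ≈ 128 kt.
128 kt falls in the Category 4 band.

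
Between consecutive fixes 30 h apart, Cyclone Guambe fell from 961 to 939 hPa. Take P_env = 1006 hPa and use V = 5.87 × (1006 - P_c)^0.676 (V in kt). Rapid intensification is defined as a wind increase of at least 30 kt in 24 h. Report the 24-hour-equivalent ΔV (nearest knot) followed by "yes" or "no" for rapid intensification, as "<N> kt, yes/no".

V₁: ΔP = 45, V ≈ 5.87 × 45^0.676 ≈ 76.95 kt.
V₂: ΔP = 67, V ≈ 5.87 × 67^0.676 ≈ 100.71 kt.
ΔV over 30 h = 23.76 kt → 24 h equivalent = 23.76 × 24/30 ≈ 19.01 kt.
19 kt < 30 kt ⇒ not rapid intensification.

19 kt, no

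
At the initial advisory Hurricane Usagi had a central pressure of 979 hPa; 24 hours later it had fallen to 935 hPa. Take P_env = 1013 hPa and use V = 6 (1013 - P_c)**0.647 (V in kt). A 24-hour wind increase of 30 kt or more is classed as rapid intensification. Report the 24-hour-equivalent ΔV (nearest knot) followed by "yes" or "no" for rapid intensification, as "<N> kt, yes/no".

42 kt, yes

V₁: ΔP = 34, V ≈ 6 × 34^0.647 ≈ 58.75 kt.
V₂: ΔP = 78, V ≈ 6 × 78^0.647 ≈ 100.54 kt.
ΔV over 24 h = 41.79 kt → 24 h equivalent = 41.79 × 24/24 ≈ 41.79 kt.
42 kt ≥ 30 kt ⇒ rapid intensification.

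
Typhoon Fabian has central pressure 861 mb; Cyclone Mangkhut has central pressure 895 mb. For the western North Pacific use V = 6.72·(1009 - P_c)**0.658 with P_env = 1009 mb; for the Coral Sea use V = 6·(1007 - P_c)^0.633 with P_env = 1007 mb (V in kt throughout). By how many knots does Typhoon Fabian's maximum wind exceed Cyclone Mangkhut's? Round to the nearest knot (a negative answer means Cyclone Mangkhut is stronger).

61 kt

Typhoon Fabian: ΔP = 148; V ≈ 6.72 × 148^0.658 ≈ 180.05 kt.
Cyclone Mangkhut: ΔP = 112; V ≈ 6 × 112^0.633 ≈ 118.93 kt.
Difference ≈ 180.05 − 118.93 = 61.12 → 61 kt.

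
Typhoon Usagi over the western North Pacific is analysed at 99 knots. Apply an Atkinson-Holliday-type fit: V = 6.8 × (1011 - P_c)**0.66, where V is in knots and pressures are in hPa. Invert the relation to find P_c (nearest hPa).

ΔP = (V / 6.8)^(1/0.66) = (99/6.8)^1.515.
99/6.8 = 14.559; 14.559^1.515 ≈ 57.85 hPa.
P_c = 1011 − 57.85 = 953.15 ≈ 953 hPa.

953 hPa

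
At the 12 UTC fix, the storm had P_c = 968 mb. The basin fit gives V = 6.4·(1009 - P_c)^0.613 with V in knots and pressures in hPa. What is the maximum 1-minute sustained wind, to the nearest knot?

ΔP = 1009 − 968 = 41 mb.
41^0.613 ≈ 9.742.
V ≈ 6.4 × 9.742 ≈ 62.3 kt.

62 kt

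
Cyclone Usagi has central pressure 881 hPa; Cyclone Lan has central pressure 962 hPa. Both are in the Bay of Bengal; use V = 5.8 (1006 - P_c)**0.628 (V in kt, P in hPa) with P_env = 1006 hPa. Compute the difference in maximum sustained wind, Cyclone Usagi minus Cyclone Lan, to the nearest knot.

58 kt

Cyclone Usagi: ΔP = 125; V ≈ 5.8 × 125^0.628 ≈ 120.31 kt.
Cyclone Lan: ΔP = 44; V ≈ 5.8 × 44^0.628 ≈ 62.45 kt.
Difference ≈ 120.31 − 62.45 = 57.86 → 58 kt.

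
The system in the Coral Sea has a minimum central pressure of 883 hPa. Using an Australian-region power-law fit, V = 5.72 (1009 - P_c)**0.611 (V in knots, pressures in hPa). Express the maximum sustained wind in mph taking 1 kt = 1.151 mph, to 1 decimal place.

ΔP = 1009 − 883 = 126 hPa.
V ≈ 5.72 × 126^0.611 = 5.72 × 19.201 ≈ 109.830 kt.
109.830 × 1.151 ≈ 126.41 mph → 126.4 mph.

126.4 mph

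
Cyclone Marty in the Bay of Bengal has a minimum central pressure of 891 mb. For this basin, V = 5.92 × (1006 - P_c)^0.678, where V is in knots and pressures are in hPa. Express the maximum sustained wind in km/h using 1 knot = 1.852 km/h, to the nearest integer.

ΔP = 1006 − 891 = 115 mb.
V ≈ 5.92 × 115^0.678 = 5.92 × 24.955 ≈ 147.732 kt.
147.732 × 1.852 ≈ 273.60 km/h → 274 km/h.

274 km/h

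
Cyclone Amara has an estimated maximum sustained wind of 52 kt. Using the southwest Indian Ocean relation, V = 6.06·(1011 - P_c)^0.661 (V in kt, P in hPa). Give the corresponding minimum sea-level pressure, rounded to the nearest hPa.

ΔP = (V / 6.06)^(1/0.661) = (52/6.06)^1.513.
52/6.06 = 8.581; 8.581^1.513 ≈ 25.84 hPa.
P_c = 1011 − 25.84 = 985.16 ≈ 985 hPa.

985 hPa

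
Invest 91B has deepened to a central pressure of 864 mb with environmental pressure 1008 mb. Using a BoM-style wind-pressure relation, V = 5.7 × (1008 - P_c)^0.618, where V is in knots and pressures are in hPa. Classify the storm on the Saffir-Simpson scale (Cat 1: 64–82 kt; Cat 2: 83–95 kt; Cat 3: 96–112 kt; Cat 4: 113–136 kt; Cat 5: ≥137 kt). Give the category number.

ΔP = 1008 − 864 = 144 mb.
V ≈ 5.7 × 144^0.618 = 5.7 × 21.57 ≈ 123 kt.
123 kt falls in the Category 4 band.

4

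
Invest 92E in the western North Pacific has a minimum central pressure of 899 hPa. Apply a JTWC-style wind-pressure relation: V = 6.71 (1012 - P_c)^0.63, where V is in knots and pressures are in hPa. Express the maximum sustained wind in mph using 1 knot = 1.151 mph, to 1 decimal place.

ΔP = 1012 − 899 = 113 hPa.
V ≈ 6.71 × 113^0.63 = 6.71 × 19.653 ≈ 131.875 kt.
131.875 × 1.151 ≈ 151.79 mph → 151.8 mph.

151.8 mph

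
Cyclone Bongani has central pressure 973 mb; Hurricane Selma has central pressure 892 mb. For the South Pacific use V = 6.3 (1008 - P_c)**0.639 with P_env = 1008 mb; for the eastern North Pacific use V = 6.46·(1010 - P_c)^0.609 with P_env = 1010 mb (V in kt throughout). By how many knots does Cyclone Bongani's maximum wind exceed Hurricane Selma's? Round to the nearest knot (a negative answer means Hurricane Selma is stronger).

Cyclone Bongani: ΔP = 35; V ≈ 6.3 × 35^0.639 ≈ 61.09 kt.
Hurricane Selma: ΔP = 118; V ≈ 6.46 × 118^0.609 ≈ 118.03 kt.
Difference ≈ 61.09 − 118.03 = -56.94 → -57 kt.

-57 kt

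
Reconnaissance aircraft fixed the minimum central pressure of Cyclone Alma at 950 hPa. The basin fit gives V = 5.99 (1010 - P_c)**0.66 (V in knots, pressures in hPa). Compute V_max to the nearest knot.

ΔP = 1010 − 950 = 60 hPa.
60^0.66 ≈ 14.914.
V ≈ 5.99 × 14.914 ≈ 89.3 kt.

89 kt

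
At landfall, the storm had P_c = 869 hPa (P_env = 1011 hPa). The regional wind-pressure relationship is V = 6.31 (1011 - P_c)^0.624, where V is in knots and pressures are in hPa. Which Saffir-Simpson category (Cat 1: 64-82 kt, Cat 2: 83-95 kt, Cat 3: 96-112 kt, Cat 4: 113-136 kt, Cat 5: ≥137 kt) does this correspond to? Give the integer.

5

ΔP = 1011 − 869 = 142 hPa.
V ≈ 6.31 × 142^0.624 = 6.31 × 22.03 ≈ 139 kt.
139 kt falls in the Category 5 band.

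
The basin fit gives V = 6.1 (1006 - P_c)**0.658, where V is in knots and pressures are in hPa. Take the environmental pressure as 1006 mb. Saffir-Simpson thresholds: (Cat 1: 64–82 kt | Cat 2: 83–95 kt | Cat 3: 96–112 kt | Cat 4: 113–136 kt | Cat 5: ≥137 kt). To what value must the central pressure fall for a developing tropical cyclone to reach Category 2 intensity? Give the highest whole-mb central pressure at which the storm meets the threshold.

953 mb

Category 2 begins at V = 83 kt.
Required ΔP = (83/6.1)^(1/0.658) = 13.607^1.520 ≈ 52.85 mb.
P_c ≤ 1006 − 52.85 = 953.15, so the highest integer P_c is 953 mb.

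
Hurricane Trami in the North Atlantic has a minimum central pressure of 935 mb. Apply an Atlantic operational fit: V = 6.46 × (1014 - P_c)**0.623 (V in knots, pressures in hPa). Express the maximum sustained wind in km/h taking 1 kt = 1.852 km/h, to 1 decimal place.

ΔP = 1014 − 935 = 79 mb.
V ≈ 6.46 × 79^0.623 = 6.46 × 15.213 ≈ 98.278 kt.
98.278 × 1.852 ≈ 182.01 km/h → 182.0 km/h.

182.0 km/h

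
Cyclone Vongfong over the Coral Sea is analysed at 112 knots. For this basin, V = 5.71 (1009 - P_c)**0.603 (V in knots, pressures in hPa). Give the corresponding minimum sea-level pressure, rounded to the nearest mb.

870 mb

ΔP = (V / 5.71)^(1/0.603) = (112/5.71)^1.658.
112/5.71 = 19.615; 19.615^1.658 ≈ 139.18 mb.
P_c = 1009 − 139.18 = 869.82 ≈ 870 mb.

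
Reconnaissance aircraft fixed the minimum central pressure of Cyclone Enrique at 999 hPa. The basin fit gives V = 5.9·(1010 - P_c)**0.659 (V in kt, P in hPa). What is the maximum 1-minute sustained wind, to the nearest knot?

29 kt

ΔP = 1010 − 999 = 11 hPa.
11^0.659 ≈ 4.856.
V ≈ 5.9 × 4.856 ≈ 28.7 kt.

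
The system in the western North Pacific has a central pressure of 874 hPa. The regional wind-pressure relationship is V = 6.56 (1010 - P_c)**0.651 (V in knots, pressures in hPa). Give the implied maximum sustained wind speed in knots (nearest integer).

161 kt

ΔP = 1010 − 874 = 136 hPa.
136^0.651 ≈ 24.487.
V ≈ 6.56 × 24.487 ≈ 160.6 kt.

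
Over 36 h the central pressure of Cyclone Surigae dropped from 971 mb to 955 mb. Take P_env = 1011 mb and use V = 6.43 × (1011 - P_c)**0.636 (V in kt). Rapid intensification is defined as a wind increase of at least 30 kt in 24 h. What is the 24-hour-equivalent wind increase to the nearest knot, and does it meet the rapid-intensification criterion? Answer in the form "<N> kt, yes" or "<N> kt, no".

V₁: ΔP = 40, V ≈ 6.43 × 40^0.636 ≈ 67.16 kt.
V₂: ΔP = 56, V ≈ 6.43 × 56^0.636 ≈ 83.19 kt.
ΔV over 36 h = 16.03 kt → 24 h equivalent = 16.03 × 24/36 ≈ 10.69 kt.
11 kt < 30 kt ⇒ not rapid intensification.

11 kt, no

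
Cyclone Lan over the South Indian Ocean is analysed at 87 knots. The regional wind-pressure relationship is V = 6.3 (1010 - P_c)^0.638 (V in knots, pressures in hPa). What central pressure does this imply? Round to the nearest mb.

949 mb

ΔP = (V / 6.3)^(1/0.638) = (87/6.3)^1.567.
87/6.3 = 13.810; 13.810^1.567 ≈ 61.25 mb.
P_c = 1010 − 61.25 = 948.75 ≈ 949 mb.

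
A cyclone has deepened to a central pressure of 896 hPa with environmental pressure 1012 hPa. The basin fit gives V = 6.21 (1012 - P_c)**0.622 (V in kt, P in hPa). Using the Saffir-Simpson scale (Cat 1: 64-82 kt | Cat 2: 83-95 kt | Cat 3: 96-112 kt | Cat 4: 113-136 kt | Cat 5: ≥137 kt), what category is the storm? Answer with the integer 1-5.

ΔP = 1012 − 896 = 116 hPa.
V ≈ 6.21 × 116^0.622 = 6.21 × 19.24 ≈ 119 kt.
119 kt falls in the Category 4 band.

4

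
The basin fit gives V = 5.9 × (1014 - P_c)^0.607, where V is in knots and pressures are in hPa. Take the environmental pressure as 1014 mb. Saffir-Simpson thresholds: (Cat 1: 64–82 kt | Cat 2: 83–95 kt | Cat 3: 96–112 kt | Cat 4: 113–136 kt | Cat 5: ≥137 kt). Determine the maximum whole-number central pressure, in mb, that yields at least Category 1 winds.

Category 1 begins at V = 64 kt.
Required ΔP = (64/5.9)^(1/0.607) = 10.847^1.647 ≈ 50.77 mb.
P_c ≤ 1014 − 50.77 = 963.23, so the highest integer P_c is 963 mb.

963 mb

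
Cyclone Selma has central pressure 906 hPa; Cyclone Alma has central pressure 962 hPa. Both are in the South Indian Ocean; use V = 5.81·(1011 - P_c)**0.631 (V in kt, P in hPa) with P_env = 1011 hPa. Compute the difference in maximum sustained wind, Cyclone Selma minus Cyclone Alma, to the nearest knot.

42 kt

Cyclone Selma: ΔP = 105; V ≈ 5.81 × 105^0.631 ≈ 109.53 kt.
Cyclone Alma: ΔP = 49; V ≈ 5.81 × 49^0.631 ≈ 67.72 kt.
Difference ≈ 109.53 − 67.72 = 41.81 → 42 kt.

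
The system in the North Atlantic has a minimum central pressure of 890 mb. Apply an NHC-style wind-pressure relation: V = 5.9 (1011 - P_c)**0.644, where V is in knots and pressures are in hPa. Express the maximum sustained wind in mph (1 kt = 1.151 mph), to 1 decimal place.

149.0 mph

ΔP = 1011 − 890 = 121 mb.
V ≈ 5.9 × 121^0.644 = 5.9 × 21.944 ≈ 129.469 kt.
129.469 × 1.151 ≈ 149.02 mph → 149.0 mph.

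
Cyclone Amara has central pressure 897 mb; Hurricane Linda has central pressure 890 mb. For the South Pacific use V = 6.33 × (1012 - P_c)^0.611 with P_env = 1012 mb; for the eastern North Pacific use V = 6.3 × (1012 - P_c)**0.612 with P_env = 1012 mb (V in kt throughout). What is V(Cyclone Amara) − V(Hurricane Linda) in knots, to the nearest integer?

Cyclone Amara: ΔP = 115; V ≈ 6.33 × 115^0.611 ≈ 114.95 kt.
Hurricane Linda: ΔP = 122; V ≈ 6.3 × 122^0.612 ≈ 119.18 kt.
Difference ≈ 114.95 − 119.18 = -4.23 → -4 kt.

-4 kt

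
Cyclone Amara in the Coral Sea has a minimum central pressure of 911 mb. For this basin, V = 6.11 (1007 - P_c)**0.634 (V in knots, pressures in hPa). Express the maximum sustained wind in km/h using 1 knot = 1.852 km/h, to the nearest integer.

ΔP = 1007 − 911 = 96 mb.
V ≈ 6.11 × 96^0.634 = 6.11 × 18.062 ≈ 110.357 kt.
110.357 × 1.852 ≈ 204.38 km/h → 204 km/h.

204 km/h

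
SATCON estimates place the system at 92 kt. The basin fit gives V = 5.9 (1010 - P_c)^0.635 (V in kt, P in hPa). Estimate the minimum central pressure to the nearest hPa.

ΔP = (V / 5.9)^(1/0.635) = (92/5.9)^1.575.
92/5.9 = 15.593; 15.593^1.575 ≈ 75.62 hPa.
P_c = 1010 − 75.62 = 934.38 ≈ 934 hPa.

934 hPa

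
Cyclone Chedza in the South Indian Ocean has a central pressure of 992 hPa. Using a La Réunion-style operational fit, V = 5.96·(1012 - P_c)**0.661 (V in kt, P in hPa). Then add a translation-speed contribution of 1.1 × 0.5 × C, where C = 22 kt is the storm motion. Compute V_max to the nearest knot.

ΔP = 1012 − 992 = 20 hPa.
20^0.661 ≈ 7.244.
V ≈ 5.96 × 7.244 ≈ 43.2 kt.
Translation term: 1.1 × 0.5 × 22 = 12.1 kt.
Corrected V ≈ 55.3 kt → 55 kt.

55 kt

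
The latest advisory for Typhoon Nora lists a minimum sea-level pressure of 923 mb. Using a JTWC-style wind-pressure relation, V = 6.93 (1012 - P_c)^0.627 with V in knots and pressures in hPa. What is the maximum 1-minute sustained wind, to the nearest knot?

116 kt

ΔP = 1012 − 923 = 89 mb.
89^0.627 ≈ 16.683.
V ≈ 6.93 × 16.683 ≈ 115.6 kt.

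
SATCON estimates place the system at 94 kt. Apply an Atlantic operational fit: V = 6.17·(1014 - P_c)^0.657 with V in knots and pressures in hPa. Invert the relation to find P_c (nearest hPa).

ΔP = (V / 6.17)^(1/0.657) = (94/6.17)^1.522.
94/6.17 = 15.235; 15.235^1.522 ≈ 63.15 hPa.
P_c = 1014 − 63.15 = 950.85 ≈ 951 hPa.

951 hPa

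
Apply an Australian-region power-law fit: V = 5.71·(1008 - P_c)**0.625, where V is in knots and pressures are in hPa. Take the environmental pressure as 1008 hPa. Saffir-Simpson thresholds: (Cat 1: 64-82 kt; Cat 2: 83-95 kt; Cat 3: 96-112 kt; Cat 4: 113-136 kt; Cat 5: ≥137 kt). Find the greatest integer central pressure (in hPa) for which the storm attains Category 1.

Category 1 begins at V = 64 kt.
Required ΔP = (64/5.71)^(1/0.625) = 11.208^1.600 ≈ 47.78 hPa.
P_c ≤ 1008 − 47.78 = 960.22, so the highest integer P_c is 960 hPa.

960 hPa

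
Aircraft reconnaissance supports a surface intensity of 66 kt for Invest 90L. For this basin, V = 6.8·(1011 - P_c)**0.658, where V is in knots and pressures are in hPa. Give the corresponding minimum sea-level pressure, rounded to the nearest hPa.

979 hPa

ΔP = (V / 6.8)^(1/0.658) = (66/6.8)^1.520.
66/6.8 = 9.706; 9.706^1.520 ≈ 31.63 hPa.
P_c = 1011 − 31.63 = 979.37 ≈ 979 hPa.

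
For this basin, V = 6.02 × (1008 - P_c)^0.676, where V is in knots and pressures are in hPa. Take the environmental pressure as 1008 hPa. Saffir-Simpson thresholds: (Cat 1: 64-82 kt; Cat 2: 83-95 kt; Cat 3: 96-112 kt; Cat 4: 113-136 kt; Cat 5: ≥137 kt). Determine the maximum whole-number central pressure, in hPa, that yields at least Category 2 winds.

959 hPa

Category 2 begins at V = 83 kt.
Required ΔP = (83/6.02)^(1/0.676) = 13.787^1.479 ≈ 48.49 hPa.
P_c ≤ 1008 − 48.49 = 959.51, so the highest integer P_c is 959 hPa.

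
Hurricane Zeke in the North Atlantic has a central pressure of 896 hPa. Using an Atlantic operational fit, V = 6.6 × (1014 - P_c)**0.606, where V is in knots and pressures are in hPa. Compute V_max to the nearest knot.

119 kt

ΔP = 1014 − 896 = 118 hPa.
118^0.606 ≈ 18.012.
V ≈ 6.6 × 18.012 ≈ 118.9 kt.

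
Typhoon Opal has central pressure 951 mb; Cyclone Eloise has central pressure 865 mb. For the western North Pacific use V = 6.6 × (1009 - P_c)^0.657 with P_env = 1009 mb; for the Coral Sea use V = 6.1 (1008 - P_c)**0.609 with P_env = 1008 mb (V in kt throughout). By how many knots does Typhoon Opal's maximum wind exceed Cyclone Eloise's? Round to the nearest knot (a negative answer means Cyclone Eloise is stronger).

Typhoon Opal: ΔP = 58; V ≈ 6.6 × 58^0.657 ≈ 95.09 kt.
Cyclone Eloise: ΔP = 143; V ≈ 6.1 × 143^0.609 ≈ 125.29 kt.
Difference ≈ 95.09 − 125.29 = -30.20 → -30 kt.

-30 kt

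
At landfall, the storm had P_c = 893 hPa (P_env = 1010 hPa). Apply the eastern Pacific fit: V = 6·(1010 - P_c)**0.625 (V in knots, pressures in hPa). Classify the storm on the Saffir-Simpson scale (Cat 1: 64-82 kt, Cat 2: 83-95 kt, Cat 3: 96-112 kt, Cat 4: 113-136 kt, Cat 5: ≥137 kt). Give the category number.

4

ΔP = 1010 − 893 = 117 hPa.
V ≈ 6 × 117^0.625 = 6 × 19.62 ≈ 118 kt.
118 kt falls in the Category 4 band.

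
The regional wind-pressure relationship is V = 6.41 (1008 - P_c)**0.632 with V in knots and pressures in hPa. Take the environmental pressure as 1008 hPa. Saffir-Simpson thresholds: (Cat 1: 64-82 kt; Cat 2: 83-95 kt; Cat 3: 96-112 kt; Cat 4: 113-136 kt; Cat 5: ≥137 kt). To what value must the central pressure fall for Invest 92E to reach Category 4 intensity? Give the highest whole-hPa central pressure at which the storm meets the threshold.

914 hPa

Category 4 begins at V = 113 kt.
Required ΔP = (113/6.41)^(1/0.632) = 17.629^1.582 ≈ 93.73 hPa.
P_c ≤ 1008 − 93.73 = 914.27, so the highest integer P_c is 914 hPa.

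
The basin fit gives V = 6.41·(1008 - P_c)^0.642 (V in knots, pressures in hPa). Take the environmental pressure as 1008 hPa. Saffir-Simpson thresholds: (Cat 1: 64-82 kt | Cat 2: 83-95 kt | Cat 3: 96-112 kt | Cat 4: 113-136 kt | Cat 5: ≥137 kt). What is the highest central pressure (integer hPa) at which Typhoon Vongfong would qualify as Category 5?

890 hPa

Category 5 begins at V = 137 kt.
Required ΔP = (137/6.41)^(1/0.642) = 21.373^1.558 ≈ 117.88 hPa.
P_c ≤ 1008 − 117.88 = 890.12, so the highest integer P_c is 890 hPa.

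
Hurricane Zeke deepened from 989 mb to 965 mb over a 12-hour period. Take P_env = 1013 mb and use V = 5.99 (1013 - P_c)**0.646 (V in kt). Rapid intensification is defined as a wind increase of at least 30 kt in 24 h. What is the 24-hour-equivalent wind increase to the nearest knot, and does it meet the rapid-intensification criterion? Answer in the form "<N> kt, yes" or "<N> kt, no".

53 kt, yes

V₁: ΔP = 24, V ≈ 5.99 × 24^0.646 ≈ 46.67 kt.
V₂: ΔP = 48, V ≈ 5.99 × 48^0.646 ≈ 73.03 kt.
ΔV over 12 h = 26.36 kt → 24 h equivalent = 26.36 × 24/12 ≈ 52.72 kt.
53 kt ≥ 30 kt ⇒ rapid intensification.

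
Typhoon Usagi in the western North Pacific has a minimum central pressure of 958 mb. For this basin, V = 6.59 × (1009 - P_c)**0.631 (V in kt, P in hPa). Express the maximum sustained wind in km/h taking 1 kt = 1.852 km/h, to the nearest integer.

146 km/h

ΔP = 1009 − 958 = 51 mb.
V ≈ 6.59 × 51^0.631 = 6.59 × 11.953 ≈ 78.770 kt.
78.770 × 1.852 ≈ 145.88 km/h → 146 km/h.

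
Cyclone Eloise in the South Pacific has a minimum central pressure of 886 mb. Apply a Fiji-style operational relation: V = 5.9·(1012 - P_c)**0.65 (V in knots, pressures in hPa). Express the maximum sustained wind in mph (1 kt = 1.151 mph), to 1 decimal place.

ΔP = 1012 − 886 = 126 mb.
V ≈ 5.9 × 126^0.65 = 5.9 × 23.187 ≈ 136.802 kt.
136.802 × 1.151 ≈ 157.46 mph → 157.5 mph.

157.5 mph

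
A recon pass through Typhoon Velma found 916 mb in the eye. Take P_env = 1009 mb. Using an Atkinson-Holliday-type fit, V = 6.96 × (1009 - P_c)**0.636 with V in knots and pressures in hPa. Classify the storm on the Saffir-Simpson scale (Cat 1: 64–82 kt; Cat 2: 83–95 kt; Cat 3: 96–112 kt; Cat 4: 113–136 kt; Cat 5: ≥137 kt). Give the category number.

ΔP = 1009 − 916 = 93 mb.
V ≈ 6.96 × 93^0.636 = 6.96 × 17.86 ≈ 124 kt.
124 kt falls in the Category 4 band.

4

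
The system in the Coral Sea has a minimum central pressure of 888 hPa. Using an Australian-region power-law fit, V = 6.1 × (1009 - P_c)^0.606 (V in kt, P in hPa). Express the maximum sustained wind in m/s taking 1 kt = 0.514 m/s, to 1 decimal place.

ΔP = 1009 − 888 = 121 hPa.
V ≈ 6.1 × 121^0.606 = 6.1 × 18.288 ≈ 111.557 kt.
111.557 × 0.514 ≈ 57.34 m/s → 57.3 m/s.

57.3 m/s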